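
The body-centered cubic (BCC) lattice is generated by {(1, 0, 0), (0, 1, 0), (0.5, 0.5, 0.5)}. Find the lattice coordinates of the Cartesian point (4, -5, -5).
9b₁ - 10b₃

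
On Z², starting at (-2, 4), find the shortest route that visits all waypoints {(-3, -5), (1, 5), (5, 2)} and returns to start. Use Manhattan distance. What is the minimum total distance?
36
(one optimal route: (-2, 4) → (-3, -5) → (5, 2) → (1, 5) → (-2, 4))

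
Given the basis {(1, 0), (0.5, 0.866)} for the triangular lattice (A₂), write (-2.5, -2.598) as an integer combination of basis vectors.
-b₁ - 3b₂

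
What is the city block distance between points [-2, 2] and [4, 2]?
6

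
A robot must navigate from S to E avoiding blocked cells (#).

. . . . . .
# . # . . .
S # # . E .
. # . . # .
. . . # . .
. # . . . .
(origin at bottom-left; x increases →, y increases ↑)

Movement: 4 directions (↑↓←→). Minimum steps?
8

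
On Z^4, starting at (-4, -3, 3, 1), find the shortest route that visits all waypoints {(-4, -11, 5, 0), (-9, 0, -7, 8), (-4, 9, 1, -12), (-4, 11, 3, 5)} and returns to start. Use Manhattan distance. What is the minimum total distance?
122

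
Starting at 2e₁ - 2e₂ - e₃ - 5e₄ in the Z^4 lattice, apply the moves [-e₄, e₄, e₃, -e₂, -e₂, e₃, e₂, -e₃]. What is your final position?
(2, -3, 0, -5)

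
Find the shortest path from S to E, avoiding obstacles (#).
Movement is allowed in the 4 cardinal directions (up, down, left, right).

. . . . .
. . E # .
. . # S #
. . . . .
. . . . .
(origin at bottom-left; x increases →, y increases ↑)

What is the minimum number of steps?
6
(one shortest path: (3, 2) → (3, 1) → (2, 1) → (1, 1) → (1, 2) → (1, 3) → (2, 3))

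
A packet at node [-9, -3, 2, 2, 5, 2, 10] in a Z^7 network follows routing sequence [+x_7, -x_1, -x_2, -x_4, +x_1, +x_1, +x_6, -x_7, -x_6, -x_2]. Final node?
(-8, -5, 2, 1, 5, 2, 10)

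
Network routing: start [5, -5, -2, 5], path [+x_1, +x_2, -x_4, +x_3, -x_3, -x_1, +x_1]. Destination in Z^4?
(6, -4, -2, 4)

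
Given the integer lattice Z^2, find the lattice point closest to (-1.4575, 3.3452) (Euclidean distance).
(-1, 3)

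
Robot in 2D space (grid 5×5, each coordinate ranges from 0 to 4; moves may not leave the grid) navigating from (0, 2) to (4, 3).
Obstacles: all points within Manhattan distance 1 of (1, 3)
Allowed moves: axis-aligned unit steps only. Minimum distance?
7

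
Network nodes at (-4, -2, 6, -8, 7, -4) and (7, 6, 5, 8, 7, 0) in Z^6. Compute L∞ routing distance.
16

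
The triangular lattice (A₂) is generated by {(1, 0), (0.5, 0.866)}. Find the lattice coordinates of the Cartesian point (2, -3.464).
4b₁ - 4b₂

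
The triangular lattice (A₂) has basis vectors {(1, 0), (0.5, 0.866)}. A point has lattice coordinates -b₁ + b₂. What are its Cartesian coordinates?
(-0.5, 0.866)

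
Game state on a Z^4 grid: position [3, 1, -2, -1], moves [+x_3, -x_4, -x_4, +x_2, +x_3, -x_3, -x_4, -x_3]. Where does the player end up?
(3, 2, -2, -4)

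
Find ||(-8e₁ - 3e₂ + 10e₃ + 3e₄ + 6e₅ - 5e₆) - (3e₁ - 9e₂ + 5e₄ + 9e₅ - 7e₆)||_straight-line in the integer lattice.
16.5529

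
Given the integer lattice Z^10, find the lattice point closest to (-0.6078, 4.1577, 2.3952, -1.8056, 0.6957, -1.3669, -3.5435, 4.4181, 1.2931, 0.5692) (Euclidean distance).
(-1, 4, 2, -2, 1, -1, -4, 4, 1, 1)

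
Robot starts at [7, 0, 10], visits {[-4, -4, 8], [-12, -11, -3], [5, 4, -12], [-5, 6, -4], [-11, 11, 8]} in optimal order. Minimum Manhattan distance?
118
(one optimal route: (7, 0, 10) → (-4, -4, 8) → (-11, 11, 8) → (-12, -11, -3) → (-5, 6, -4) → (5, 4, -12))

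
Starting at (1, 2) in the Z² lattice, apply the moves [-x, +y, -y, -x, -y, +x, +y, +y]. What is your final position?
(0, 3)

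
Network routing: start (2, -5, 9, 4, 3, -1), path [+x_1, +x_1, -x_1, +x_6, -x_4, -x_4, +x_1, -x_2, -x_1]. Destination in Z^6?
(3, -6, 9, 2, 3, 0)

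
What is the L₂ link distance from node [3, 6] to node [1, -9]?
15.1327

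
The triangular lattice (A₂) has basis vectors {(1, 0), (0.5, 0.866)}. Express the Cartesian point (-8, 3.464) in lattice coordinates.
-10b₁ + 4b₂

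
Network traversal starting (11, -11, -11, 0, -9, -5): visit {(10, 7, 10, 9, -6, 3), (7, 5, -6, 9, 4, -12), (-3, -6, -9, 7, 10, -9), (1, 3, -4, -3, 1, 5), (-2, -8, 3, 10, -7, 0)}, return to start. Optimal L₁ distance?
262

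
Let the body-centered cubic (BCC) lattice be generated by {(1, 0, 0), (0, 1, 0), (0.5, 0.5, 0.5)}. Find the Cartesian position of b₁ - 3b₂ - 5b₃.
(-1.5, -5.5, -2.5)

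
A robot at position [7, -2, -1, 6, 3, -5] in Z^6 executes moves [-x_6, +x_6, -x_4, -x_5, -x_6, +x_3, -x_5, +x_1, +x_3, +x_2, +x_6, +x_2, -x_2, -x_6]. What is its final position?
(8, -1, 1, 5, 1, -6)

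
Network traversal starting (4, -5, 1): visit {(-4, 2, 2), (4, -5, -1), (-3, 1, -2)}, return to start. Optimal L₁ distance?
38
(one optimal route: (4, -5, 1) → (-4, 2, 2) → (-3, 1, -2) → (4, -5, -1) → (4, -5, 1))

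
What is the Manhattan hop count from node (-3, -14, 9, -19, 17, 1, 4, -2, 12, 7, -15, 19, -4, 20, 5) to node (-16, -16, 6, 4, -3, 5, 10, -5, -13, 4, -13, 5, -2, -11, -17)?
173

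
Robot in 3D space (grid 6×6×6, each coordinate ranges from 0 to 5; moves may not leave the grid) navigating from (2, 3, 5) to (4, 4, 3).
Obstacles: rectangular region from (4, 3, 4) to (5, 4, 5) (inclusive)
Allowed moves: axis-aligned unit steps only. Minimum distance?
5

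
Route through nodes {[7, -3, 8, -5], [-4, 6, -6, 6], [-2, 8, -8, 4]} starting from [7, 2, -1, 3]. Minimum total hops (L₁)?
75
(one optimal route: (7, 2, -1, 3) → (7, -3, 8, -5) → (-4, 6, -6, 6) → (-2, 8, -8, 4))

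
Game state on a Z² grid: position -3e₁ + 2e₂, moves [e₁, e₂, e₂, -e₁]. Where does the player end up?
(-3, 4)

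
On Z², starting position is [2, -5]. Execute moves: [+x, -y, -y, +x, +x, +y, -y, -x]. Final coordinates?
(4, -7)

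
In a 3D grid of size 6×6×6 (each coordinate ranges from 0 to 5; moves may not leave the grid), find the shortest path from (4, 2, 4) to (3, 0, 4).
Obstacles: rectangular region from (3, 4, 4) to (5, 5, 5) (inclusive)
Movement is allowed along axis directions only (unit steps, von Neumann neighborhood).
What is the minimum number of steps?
3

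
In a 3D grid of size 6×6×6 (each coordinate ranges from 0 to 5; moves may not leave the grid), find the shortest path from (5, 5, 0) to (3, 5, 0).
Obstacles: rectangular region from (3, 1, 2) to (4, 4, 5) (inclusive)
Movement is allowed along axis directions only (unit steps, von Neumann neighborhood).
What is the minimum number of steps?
2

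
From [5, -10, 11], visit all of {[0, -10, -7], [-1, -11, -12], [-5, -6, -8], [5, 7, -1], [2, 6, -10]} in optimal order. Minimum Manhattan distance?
77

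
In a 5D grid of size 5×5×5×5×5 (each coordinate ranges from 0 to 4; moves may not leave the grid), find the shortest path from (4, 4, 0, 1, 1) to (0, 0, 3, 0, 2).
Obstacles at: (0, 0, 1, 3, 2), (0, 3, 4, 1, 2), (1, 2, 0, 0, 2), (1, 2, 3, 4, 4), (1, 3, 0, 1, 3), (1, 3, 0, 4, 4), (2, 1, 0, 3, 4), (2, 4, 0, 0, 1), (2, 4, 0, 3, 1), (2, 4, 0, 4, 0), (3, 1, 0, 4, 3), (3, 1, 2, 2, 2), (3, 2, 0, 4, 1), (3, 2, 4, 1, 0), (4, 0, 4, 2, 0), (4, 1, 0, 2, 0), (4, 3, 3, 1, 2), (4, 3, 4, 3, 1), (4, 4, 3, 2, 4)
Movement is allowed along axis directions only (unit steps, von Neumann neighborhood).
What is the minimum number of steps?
13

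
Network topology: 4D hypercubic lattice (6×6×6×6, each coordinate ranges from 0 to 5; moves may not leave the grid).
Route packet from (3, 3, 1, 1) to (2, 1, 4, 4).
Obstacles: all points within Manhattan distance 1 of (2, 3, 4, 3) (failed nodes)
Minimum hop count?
9
(one shortest path: (3, 3, 1, 1) → (2, 3, 1, 1) → (2, 2, 1, 1) → (2, 1, 1, 1) → (2, 1, 2, 1) → (2, 1, 3, 1) → (2, 1, 4, 1) → (2, 1, 4, 2) → (2, 1, 4, 3) → (2, 1, 4, 4))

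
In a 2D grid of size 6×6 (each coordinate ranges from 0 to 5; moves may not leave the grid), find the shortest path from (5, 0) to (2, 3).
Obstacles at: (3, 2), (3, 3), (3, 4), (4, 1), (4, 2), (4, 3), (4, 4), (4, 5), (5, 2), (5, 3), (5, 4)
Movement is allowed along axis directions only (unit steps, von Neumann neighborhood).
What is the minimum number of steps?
6
(one shortest path: (5, 0) → (4, 0) → (3, 0) → (2, 0) → (2, 1) → (2, 2) → (2, 3))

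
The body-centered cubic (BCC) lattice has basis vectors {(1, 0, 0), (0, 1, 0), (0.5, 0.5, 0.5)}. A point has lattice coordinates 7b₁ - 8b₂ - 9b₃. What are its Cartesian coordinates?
(2.5, -12.5, -4.5)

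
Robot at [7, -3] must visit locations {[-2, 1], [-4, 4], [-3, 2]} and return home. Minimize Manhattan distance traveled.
36
(one optimal route: (7, -3) → (-2, 1) → (-4, 4) → (-3, 2) → (7, -3))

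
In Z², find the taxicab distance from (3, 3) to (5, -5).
10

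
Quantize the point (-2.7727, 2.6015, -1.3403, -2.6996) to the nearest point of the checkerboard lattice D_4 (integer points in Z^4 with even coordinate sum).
(-3, 3, -1, -3)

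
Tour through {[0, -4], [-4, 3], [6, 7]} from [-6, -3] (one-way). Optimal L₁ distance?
32
(one optimal route: (-6, -3) → (0, -4) → (-4, 3) → (6, 7))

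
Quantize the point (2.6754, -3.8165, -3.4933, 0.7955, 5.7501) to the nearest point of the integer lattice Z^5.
(3, -4, -3, 1, 6)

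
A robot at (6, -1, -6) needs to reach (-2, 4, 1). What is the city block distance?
20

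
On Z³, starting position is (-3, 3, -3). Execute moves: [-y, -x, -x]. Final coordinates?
(-5, 2, -3)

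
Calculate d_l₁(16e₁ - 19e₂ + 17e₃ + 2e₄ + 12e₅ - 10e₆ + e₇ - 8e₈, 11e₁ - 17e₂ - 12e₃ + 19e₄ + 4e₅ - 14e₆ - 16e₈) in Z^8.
74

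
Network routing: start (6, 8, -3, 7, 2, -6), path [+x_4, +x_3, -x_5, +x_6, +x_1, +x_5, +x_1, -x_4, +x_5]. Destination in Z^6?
(8, 8, -2, 7, 3, -5)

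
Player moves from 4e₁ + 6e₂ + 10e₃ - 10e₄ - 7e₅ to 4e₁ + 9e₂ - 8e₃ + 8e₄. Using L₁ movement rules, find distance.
46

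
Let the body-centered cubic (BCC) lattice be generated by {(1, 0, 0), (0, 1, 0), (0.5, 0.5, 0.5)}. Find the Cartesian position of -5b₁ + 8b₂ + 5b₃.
(-2.5, 10.5, 2.5)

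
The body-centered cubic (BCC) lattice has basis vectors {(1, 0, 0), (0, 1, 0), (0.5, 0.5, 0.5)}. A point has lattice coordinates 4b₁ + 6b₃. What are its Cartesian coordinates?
(7, 3, 3)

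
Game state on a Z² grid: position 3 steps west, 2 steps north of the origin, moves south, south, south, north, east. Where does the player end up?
(-2, 0)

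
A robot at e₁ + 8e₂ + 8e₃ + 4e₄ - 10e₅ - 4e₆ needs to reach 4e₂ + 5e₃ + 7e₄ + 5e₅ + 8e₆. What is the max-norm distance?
15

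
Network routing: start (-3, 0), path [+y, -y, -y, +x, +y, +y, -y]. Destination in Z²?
(-2, 0)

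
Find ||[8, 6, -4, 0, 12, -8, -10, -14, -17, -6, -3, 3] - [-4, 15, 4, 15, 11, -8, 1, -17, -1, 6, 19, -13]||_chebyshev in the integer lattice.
22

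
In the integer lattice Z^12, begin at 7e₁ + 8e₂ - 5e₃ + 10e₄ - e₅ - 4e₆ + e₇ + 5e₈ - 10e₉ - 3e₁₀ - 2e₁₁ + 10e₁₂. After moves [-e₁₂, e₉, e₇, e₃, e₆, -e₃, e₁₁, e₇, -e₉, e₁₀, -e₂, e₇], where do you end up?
(7, 7, -5, 10, -1, -3, 4, 5, -10, -2, -1, 9)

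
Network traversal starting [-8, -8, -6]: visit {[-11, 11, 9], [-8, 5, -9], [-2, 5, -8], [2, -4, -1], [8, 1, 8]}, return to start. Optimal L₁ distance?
124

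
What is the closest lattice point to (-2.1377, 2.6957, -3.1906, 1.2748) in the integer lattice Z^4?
(-2, 3, -3, 1)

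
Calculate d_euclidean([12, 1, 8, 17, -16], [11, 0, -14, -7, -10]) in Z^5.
33.1361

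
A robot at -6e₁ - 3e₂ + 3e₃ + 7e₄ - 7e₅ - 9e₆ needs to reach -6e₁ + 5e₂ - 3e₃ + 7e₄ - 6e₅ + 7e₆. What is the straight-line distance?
18.8944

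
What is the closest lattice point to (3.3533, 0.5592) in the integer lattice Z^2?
(3, 1)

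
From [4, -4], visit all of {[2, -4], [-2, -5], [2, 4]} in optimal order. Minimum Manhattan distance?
20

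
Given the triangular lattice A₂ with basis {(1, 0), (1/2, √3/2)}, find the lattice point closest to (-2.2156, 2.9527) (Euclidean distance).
(-2.5, 2.598)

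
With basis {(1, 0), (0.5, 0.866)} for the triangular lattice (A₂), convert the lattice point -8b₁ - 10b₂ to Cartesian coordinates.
(-13, -8.66)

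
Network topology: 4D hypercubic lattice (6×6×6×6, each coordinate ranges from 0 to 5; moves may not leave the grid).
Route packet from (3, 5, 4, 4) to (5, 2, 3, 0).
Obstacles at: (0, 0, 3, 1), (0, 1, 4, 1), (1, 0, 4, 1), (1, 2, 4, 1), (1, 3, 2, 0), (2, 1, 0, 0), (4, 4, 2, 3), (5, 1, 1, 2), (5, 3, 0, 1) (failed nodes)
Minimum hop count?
10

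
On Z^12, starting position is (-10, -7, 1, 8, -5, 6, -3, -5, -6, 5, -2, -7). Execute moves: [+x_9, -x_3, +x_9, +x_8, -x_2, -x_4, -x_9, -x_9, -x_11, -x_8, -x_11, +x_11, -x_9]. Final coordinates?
(-10, -8, 0, 7, -5, 6, -3, -5, -7, 5, -3, -7)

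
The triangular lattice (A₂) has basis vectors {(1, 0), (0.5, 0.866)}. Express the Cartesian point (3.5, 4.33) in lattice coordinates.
b₁ + 5b₂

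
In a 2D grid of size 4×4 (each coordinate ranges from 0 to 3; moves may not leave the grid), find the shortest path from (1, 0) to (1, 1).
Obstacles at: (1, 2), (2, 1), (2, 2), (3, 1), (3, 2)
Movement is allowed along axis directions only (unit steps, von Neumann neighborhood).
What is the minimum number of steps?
1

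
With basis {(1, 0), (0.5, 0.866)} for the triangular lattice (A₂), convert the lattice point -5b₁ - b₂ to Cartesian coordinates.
(-5.5, -0.866)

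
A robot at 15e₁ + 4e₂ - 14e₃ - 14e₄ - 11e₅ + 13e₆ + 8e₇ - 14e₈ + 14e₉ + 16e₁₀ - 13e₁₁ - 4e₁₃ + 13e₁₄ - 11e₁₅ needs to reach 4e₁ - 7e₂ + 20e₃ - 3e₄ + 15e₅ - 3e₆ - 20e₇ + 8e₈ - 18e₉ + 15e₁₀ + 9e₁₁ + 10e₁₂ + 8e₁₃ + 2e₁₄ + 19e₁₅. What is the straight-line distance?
80.5792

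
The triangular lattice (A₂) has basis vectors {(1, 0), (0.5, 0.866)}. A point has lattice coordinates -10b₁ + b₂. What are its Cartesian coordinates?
(-9.5, 0.866)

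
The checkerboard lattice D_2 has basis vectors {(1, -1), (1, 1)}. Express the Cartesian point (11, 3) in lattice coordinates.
4b₁ + 7b₂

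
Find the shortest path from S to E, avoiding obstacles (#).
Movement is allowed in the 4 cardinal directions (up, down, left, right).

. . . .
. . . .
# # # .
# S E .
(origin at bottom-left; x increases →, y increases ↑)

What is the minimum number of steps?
1
(one shortest path: (1, 0) → (2, 0))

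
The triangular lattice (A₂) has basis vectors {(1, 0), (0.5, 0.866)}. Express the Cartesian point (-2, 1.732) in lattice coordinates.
-3b₁ + 2b₂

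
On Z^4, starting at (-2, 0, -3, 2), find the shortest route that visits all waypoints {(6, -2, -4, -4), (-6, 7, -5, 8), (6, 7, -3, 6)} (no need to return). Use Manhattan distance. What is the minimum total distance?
53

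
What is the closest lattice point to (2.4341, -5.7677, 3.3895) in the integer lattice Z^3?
(2, -6, 3)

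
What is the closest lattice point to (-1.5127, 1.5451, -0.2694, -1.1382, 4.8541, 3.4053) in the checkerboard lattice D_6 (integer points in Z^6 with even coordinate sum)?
(-1, 2, 0, -1, 5, 3)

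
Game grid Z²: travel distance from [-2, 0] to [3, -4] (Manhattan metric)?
9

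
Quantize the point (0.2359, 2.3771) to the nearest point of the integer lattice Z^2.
(0, 2)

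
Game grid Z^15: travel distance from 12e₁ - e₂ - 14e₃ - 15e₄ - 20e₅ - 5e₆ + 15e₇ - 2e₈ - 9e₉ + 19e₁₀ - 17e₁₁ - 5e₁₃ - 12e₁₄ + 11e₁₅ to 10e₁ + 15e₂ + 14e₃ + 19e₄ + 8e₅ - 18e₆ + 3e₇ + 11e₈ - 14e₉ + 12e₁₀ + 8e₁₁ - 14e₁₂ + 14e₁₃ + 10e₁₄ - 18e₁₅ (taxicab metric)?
267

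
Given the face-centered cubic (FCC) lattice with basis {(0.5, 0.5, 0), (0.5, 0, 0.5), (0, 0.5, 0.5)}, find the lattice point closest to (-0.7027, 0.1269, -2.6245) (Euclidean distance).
(-0.5, 0, -2.5)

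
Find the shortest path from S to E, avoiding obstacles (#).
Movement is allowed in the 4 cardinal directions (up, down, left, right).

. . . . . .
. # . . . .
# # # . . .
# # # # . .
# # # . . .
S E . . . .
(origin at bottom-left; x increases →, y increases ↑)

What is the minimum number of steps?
1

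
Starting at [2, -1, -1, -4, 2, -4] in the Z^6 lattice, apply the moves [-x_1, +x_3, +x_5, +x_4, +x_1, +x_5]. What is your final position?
(2, -1, 0, -3, 4, -4)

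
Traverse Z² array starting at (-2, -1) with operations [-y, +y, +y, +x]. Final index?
(-1, 0)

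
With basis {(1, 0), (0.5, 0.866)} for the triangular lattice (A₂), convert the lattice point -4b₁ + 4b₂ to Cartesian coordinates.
(-2, 3.464)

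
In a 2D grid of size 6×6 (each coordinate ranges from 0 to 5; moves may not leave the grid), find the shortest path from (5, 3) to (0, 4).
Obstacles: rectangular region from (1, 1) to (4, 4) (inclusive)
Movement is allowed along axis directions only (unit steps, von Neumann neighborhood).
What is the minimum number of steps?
8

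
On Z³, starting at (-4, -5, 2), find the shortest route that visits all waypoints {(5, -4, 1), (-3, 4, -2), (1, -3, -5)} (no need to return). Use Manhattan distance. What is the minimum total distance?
36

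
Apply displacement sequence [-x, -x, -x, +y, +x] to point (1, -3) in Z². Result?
(-1, -2)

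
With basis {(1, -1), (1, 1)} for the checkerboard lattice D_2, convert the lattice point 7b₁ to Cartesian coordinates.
(7, -7)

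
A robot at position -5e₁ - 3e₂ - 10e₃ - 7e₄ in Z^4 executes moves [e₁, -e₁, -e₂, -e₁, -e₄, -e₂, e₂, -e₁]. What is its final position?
(-7, -4, -10, -8)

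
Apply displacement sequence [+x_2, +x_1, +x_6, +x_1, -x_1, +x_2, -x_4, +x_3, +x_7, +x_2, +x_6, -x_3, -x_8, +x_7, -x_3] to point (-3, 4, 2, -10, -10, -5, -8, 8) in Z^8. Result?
(-2, 7, 1, -11, -10, -3, -6, 7)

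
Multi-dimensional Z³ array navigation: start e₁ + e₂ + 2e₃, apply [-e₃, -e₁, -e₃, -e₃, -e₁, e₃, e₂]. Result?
(-1, 2, 0)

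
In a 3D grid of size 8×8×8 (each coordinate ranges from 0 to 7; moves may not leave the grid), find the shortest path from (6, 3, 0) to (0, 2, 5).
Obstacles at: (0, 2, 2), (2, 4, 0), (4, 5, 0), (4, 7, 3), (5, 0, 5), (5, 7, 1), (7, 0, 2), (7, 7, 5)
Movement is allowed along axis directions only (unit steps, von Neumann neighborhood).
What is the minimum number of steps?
12
(one shortest path: (6, 3, 0) → (5, 3, 0) → (4, 3, 0) → (3, 3, 0) → (2, 3, 0) → (1, 3, 0) → (0, 3, 0) → (0, 3, 1) → (0, 3, 2) → (0, 3, 3) → (0, 2, 3) → (0, 2, 4) → (0, 2, 5))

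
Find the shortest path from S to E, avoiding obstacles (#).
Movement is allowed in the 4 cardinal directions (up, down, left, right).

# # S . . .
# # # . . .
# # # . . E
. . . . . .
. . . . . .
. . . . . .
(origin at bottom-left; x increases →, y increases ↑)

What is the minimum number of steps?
5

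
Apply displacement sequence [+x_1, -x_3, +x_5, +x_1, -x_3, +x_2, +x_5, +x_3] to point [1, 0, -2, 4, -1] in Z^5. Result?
(3, 1, -3, 4, 1)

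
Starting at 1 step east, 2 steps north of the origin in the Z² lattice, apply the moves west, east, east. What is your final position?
(2, 2)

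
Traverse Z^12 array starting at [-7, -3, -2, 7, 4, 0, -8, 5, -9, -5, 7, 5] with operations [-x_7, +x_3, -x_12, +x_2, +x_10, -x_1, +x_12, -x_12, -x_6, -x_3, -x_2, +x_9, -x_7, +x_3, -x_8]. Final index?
(-8, -3, -1, 7, 4, -1, -10, 4, -8, -4, 7, 4)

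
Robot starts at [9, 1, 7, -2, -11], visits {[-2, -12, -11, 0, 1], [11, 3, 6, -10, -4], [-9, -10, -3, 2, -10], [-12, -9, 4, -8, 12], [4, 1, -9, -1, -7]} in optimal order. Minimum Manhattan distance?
159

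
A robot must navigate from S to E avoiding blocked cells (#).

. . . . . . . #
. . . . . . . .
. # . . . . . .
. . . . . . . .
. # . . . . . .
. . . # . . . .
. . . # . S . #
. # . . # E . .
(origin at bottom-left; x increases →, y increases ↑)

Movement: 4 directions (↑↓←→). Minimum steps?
1
(one shortest path: (5, 1) → (5, 0))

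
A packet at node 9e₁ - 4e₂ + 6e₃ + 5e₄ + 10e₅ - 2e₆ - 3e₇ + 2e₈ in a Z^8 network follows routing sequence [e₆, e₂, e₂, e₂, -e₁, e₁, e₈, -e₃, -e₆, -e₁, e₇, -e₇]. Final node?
(8, -1, 5, 5, 10, -2, -3, 3)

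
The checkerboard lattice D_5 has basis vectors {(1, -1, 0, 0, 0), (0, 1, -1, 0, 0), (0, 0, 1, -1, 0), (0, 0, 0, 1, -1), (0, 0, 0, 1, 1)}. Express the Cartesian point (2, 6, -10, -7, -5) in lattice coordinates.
2b₁ + 8b₂ - 2b₃ - 2b₄ - 7b₅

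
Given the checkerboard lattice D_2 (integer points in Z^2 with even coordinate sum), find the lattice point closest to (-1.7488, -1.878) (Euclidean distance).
(-2, -2)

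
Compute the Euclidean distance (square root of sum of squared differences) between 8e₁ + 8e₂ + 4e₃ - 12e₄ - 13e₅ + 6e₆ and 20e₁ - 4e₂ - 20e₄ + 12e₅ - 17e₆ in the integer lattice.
39.0128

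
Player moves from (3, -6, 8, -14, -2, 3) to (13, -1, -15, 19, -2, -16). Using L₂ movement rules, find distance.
45.8694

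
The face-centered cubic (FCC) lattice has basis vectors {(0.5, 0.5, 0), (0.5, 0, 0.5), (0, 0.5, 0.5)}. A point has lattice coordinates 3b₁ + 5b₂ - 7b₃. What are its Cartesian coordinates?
(4, -2, -1)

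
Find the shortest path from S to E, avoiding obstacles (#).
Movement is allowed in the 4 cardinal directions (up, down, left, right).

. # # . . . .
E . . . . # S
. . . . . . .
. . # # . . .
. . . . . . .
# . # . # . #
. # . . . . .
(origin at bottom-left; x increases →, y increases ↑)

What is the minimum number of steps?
8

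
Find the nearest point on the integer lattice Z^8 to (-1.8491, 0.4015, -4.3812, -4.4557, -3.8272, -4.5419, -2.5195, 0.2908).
(-2, 0, -4, -4, -4, -5, -3, 0)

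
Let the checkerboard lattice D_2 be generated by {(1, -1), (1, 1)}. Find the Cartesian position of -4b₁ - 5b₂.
(-9, -1)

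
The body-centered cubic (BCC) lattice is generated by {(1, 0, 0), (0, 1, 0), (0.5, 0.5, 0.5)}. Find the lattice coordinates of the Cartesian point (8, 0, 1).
7b₁ - b₂ + 2b₃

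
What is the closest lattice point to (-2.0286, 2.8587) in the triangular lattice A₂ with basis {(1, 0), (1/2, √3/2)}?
(-2.5, 2.598)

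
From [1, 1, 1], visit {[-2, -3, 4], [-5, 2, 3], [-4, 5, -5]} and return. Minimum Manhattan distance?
46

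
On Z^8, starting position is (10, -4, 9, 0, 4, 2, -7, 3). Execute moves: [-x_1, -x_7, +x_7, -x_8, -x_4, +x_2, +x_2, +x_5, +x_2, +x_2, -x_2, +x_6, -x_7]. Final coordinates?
(9, -1, 9, -1, 5, 3, -8, 2)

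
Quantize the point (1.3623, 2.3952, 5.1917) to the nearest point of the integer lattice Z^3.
(1, 2, 5)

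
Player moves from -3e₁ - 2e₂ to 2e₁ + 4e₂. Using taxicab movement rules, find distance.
11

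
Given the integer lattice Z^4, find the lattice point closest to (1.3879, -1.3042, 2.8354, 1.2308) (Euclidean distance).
(1, -1, 3, 1)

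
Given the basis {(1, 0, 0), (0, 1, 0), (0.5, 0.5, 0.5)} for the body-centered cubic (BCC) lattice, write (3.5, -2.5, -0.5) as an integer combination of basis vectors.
4b₁ - 2b₂ - b₃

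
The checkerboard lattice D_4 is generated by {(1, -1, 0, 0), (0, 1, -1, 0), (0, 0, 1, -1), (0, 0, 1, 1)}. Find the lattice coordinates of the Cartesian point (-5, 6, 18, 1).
-5b₁ + b₂ + 9b₃ + 10b₄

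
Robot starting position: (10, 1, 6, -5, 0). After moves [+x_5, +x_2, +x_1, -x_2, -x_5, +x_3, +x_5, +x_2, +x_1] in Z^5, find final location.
(12, 2, 7, -5, 1)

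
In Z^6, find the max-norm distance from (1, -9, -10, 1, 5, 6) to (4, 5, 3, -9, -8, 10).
14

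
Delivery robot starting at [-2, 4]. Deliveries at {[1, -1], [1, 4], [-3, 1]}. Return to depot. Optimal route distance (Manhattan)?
18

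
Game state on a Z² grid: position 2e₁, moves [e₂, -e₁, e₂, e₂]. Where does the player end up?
(1, 3)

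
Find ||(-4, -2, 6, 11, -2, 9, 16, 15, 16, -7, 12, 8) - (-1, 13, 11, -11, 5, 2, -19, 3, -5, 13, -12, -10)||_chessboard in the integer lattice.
35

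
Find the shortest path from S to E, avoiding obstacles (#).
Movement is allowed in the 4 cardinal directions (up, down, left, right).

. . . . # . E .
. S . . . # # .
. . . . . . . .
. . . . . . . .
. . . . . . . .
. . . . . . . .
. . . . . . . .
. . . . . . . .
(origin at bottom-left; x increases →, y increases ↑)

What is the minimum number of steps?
10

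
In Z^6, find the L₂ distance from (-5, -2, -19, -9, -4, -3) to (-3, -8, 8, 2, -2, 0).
30.05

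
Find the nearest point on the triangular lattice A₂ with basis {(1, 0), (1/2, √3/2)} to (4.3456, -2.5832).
(4.5, -2.598)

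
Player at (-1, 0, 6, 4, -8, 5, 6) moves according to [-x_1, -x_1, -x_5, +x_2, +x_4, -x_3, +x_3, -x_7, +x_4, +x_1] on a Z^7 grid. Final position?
(-2, 1, 6, 6, -9, 5, 5)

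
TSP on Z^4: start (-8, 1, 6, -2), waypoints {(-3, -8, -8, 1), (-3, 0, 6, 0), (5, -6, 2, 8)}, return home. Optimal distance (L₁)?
92
(one optimal route: (-8, 1, 6, -2) → (-3, -8, -8, 1) → (5, -6, 2, 8) → (-3, 0, 6, 0) → (-8, 1, 6, -2))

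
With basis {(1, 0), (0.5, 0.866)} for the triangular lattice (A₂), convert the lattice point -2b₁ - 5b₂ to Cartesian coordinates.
(-4.5, -4.33)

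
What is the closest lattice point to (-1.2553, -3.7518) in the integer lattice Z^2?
(-1, -4)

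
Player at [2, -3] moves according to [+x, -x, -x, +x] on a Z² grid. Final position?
(2, -3)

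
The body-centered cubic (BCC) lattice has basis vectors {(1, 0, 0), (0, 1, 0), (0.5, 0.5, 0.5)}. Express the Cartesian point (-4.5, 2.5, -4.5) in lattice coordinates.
7b₂ - 9b₃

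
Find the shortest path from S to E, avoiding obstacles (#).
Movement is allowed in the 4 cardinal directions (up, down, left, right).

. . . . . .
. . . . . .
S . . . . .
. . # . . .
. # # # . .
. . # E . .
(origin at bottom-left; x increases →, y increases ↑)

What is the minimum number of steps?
8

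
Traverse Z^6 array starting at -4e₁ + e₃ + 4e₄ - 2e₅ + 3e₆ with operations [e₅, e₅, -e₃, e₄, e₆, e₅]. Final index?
(-4, 0, 0, 5, 1, 4)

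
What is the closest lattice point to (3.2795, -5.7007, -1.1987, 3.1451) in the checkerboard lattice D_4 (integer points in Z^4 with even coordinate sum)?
(3, -5, -1, 3)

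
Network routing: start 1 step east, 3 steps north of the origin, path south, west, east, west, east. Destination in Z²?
(1, 2)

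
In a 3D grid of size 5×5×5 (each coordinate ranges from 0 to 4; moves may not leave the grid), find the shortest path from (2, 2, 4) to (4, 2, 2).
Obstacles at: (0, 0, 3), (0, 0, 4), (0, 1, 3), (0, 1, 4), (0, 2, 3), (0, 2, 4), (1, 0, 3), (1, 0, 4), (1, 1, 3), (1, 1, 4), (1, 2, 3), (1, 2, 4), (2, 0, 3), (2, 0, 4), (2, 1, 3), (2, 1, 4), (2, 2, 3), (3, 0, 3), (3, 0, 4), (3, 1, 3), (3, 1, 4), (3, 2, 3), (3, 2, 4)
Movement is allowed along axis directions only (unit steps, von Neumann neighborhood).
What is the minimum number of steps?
6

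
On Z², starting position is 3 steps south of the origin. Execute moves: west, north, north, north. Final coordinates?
(-1, 0)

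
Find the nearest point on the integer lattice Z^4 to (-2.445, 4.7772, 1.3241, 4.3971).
(-2, 5, 1, 4)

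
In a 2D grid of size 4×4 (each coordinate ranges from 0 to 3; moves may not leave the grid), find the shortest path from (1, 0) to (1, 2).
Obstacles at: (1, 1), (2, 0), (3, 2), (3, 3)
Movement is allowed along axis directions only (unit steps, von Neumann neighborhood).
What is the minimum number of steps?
4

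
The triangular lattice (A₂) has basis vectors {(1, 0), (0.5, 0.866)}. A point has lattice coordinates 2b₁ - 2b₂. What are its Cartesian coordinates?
(1, -1.732)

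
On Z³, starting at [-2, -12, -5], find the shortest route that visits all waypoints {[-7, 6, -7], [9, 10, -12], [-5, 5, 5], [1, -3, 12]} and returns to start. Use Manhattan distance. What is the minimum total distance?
130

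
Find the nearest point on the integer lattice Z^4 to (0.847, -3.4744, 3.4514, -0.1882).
(1, -3, 3, 0)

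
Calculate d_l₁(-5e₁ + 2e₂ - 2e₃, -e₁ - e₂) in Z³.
9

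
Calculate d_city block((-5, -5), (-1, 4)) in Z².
13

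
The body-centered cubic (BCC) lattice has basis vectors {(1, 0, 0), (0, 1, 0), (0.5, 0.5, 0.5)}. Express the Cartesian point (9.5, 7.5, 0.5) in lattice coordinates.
9b₁ + 7b₂ + b₃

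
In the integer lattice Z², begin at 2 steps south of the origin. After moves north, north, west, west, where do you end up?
(-2, 0)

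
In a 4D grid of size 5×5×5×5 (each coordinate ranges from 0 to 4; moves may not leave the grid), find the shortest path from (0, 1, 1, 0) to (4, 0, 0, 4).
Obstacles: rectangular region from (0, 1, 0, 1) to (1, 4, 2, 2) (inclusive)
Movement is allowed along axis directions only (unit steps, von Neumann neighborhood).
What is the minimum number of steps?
10
(one shortest path: (0, 1, 1, 0) → (1, 1, 1, 0) → (2, 1, 1, 0) → (3, 1, 1, 0) → (4, 1, 1, 0) → (4, 0, 1, 0) → (4, 0, 0, 0) → (4, 0, 0, 1) → (4, 0, 0, 2) → (4, 0, 0, 3) → (4, 0, 0, 4))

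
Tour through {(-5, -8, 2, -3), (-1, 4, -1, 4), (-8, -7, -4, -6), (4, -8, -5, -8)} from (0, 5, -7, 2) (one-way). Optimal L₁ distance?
65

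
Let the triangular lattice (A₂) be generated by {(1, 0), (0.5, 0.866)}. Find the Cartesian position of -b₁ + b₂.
(-0.5, 0.866)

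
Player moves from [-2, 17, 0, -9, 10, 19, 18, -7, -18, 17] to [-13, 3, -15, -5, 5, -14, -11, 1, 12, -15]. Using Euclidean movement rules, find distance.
67.0895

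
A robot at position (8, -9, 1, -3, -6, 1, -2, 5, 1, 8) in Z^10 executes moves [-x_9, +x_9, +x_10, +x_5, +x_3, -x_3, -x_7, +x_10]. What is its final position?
(8, -9, 1, -3, -5, 1, -3, 5, 1, 10)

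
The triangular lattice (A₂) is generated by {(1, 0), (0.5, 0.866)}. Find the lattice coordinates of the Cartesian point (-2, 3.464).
-4b₁ + 4b₂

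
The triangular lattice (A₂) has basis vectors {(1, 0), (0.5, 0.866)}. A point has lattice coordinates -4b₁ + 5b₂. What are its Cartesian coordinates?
(-1.5, 4.33)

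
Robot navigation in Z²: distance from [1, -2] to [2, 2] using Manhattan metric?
5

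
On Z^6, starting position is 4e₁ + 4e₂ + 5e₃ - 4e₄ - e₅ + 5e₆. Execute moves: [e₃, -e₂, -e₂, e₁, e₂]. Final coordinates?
(5, 3, 6, -4, -1, 5)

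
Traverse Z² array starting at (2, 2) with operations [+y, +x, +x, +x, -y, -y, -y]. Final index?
(5, 0)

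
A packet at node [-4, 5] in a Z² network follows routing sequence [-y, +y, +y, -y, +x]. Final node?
(-3, 5)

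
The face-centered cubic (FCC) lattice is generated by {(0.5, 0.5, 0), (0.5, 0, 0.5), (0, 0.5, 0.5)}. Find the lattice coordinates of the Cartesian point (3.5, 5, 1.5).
7b₁ + 3b₃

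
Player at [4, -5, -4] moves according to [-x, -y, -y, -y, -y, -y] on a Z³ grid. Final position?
(3, -10, -4)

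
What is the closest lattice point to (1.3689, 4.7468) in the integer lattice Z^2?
(1, 5)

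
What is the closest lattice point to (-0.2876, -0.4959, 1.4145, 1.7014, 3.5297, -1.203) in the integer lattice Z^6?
(0, 0, 1, 2, 4, -1)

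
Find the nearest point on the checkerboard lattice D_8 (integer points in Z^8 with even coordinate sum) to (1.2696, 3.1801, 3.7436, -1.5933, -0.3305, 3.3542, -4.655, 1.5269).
(1, 3, 4, -2, 0, 3, -5, 2)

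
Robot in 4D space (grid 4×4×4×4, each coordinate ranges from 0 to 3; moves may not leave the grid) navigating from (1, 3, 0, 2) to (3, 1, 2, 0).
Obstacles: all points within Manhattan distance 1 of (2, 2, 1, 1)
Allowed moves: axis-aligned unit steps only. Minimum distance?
8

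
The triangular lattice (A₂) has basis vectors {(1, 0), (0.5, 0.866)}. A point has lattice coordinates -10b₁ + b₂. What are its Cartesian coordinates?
(-9.5, 0.866)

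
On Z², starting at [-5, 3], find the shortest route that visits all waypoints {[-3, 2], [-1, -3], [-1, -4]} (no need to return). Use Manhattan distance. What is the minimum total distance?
11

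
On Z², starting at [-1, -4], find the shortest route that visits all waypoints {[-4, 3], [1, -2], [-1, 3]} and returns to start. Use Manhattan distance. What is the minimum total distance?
24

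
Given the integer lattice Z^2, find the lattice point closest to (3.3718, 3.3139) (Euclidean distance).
(3, 3)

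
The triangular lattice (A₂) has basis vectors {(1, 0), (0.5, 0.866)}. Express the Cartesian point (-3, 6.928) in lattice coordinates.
-7b₁ + 8b₂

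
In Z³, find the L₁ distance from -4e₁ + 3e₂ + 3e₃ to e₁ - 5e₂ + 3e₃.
13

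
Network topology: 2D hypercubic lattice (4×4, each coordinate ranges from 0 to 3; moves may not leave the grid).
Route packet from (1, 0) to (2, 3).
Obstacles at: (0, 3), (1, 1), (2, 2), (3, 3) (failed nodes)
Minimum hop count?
6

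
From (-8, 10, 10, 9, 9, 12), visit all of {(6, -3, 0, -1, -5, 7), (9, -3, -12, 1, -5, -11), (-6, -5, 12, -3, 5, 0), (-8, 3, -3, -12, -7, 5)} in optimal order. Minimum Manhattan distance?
171
(one optimal route: (-8, 10, 10, 9, 9, 12) → (-6, -5, 12, -3, 5, 0) → (-8, 3, -3, -12, -7, 5) → (6, -3, 0, -1, -5, 7) → (9, -3, -12, 1, -5, -11))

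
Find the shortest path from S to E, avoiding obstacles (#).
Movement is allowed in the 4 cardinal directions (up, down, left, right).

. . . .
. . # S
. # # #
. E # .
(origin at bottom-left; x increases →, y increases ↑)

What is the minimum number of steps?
8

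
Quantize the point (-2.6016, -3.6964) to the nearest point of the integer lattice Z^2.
(-3, -4)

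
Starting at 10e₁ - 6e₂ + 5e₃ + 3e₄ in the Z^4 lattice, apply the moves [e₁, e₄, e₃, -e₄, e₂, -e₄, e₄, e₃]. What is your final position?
(11, -5, 7, 3)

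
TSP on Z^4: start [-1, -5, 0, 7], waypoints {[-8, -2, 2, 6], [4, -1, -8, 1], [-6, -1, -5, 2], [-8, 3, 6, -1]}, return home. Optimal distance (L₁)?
86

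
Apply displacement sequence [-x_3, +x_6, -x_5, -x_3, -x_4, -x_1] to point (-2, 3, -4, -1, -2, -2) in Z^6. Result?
(-3, 3, -6, -2, -3, -1)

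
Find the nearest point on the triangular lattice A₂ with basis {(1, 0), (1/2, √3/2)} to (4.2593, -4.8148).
(4, -5.196)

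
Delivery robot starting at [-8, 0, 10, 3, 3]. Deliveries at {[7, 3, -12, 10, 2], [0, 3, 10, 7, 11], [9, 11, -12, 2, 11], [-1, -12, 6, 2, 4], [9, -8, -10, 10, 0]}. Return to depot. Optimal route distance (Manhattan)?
178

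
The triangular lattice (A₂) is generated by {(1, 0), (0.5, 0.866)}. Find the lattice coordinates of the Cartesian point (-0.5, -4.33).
2b₁ - 5b₂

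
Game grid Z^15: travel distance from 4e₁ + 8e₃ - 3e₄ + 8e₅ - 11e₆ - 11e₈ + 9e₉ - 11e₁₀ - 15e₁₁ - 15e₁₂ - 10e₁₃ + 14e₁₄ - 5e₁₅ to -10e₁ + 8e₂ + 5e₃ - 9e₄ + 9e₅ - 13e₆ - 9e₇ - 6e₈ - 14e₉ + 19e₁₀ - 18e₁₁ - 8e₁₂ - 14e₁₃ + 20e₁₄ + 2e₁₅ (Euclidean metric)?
44.7661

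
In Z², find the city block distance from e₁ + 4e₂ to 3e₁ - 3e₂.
9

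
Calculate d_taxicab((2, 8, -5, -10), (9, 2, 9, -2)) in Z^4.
35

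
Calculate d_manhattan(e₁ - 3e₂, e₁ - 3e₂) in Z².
0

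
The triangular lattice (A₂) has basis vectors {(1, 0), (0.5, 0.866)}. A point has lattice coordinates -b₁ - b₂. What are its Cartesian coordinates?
(-1.5, -0.866)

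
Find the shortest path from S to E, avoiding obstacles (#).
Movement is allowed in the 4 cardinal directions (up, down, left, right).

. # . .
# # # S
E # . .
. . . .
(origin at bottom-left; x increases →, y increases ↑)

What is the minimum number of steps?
6
(one shortest path: (3, 2) → (3, 1) → (2, 1) → (2, 0) → (1, 0) → (0, 0) → (0, 1))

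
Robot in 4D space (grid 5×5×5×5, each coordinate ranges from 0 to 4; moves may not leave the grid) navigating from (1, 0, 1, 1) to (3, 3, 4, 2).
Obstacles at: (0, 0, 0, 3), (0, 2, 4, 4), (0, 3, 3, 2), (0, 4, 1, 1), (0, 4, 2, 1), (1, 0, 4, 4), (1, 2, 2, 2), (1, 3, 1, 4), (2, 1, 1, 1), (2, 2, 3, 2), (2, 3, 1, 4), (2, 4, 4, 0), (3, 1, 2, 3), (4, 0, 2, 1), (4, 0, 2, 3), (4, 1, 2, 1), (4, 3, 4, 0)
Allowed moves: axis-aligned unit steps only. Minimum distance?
9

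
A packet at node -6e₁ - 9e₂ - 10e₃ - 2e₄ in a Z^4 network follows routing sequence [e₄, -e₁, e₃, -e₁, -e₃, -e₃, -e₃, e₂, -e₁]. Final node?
(-9, -8, -12, -1)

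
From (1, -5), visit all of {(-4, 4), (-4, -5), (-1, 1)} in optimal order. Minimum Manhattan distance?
20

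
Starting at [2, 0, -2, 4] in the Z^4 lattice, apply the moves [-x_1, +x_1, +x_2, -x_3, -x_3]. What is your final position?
(2, 1, -4, 4)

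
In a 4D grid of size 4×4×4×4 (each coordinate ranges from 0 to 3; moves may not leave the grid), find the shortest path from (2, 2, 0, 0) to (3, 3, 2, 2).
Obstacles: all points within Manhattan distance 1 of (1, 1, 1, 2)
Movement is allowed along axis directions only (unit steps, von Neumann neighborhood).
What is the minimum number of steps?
6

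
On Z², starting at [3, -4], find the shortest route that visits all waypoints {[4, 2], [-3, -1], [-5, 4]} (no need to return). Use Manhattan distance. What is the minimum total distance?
24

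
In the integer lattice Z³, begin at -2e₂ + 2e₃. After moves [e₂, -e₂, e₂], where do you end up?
(0, -1, 2)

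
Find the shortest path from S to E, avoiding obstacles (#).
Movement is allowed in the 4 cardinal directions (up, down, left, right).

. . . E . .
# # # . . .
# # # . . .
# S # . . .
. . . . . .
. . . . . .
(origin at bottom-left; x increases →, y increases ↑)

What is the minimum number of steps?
7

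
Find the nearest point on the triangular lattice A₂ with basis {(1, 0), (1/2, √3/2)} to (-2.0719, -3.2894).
(-2, -3.464)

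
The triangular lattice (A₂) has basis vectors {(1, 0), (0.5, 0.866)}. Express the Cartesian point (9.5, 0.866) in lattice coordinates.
9b₁ + b₂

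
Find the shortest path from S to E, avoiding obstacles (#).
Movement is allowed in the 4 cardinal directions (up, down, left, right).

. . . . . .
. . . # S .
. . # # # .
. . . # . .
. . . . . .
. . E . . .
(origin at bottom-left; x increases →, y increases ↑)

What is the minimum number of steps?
8
(one shortest path: (4, 4) → (5, 4) → (5, 3) → (5, 2) → (4, 2) → (4, 1) → (3, 1) → (2, 1) → (2, 0))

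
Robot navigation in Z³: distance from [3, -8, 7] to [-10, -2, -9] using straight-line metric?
21.4709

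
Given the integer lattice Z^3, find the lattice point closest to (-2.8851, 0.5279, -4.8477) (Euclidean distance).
(-3, 1, -5)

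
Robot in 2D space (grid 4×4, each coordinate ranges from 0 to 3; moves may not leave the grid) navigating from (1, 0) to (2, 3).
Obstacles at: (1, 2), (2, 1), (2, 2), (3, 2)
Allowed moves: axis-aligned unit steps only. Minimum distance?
6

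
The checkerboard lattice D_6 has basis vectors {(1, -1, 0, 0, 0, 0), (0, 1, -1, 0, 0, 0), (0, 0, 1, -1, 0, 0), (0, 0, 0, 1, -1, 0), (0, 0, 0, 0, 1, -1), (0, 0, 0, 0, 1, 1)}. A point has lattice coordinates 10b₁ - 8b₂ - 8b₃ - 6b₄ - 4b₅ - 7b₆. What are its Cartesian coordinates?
(10, -18, 0, 2, -5, -3)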